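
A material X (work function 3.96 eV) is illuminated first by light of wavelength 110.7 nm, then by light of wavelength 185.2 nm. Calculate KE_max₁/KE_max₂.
2.6475

Using Einstein's equation: KE_max = hc/λ - φ

For λ₁ = 110.7 nm:
E₁ = hc/λ₁ = 11.2000 eV
KE₁ = E₁ - φ = 11.2000 - 3.96 = 7.2400 eV

For λ₂ = 185.2 nm:
E₂ = hc/λ₂ = 6.6946 eV
KE₂ = E₂ - φ = 6.6946 - 3.96 = 2.7346 eV

Ratio: KE₁/KE₂ = 7.2400/2.7346 = 2.6475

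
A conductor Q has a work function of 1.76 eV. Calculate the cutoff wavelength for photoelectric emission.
704.46 nm

The threshold wavelength is when the photon energy equals the work function:
hc/λ₀ = φ

Solving for λ₀:
λ₀ = hc/φ = (6.626×10⁻³⁴ J·s)(3×10⁸ m/s) / (1.76 eV × 1.602×10⁻¹⁹ J/eV)
λ₀ = 704.46 nm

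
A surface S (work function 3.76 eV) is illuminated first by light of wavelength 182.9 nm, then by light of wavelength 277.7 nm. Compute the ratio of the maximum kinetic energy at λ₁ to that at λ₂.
4.2839

Using Einstein's equation: KE_max = hc/λ - φ

For λ₁ = 182.9 nm:
E₁ = hc/λ₁ = 6.7788 eV
KE₁ = E₁ - φ = 6.7788 - 3.76 = 3.0188 eV

For λ₂ = 277.7 nm:
E₂ = hc/λ₂ = 4.4647 eV
KE₂ = E₂ - φ = 4.4647 - 3.76 = 0.7047 eV

Ratio: KE₁/KE₂ = 3.0188/0.7047 = 4.2839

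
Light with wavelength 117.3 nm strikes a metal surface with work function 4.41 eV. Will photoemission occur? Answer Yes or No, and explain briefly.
Yes

For photoemission, the photon energy must exceed the work function.

Photon energy: E = hc/λ = 10.5698 eV
Work function: φ = 4.41 eV

Since E_photon (10.5698 eV) > φ (4.41 eV), photoemission WILL occur.
The threshold wavelength is λ₀ = hc/φ = 281.1 nm.
Since 117.3 nm < 281.1 nm, the light has sufficient energy.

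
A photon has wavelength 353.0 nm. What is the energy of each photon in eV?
3.5123 eV

Using E = hf = hc/λ:

E = hc/λ = (6.626×10⁻³⁴ J·s)(3×10⁸ m/s) / (353.0×10⁻⁹ m)
E = 3.5123 eV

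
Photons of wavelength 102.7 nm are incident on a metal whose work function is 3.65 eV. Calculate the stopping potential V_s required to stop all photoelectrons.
8.4225 V

The stopping potential V_s satisfies: eV_s = KE_max

First, find KE_max using Einstein's equation:
E_photon = hc/λ = 12.0725 eV
KE_max = E_photon - φ = 12.0725 - 3.65 = 8.4225 eV

Since eV_s = KE_max:
V_s = KE_max/e = 8.4225 V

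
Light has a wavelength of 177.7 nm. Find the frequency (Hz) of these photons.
1.6871e+15 Hz

Using the wave equation: c = fλ

Solving for frequency:
f = c/λ = (3×10⁸ m/s) / (177.7×10⁻⁹ m)
f = 1.6871e+15 Hz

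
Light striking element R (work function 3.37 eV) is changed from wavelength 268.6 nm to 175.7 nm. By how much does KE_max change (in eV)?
2.4406 eV

Using Einstein's equation: KE_max = hc/λ - φ

For λ₁ = 268.6 nm:
KE₁ = hc/λ₁ - φ = 4.6159 - 3.37 = 1.2459 eV

For λ₂ = 175.7 nm:
KE₂ = hc/λ₂ - φ = 7.0566 - 3.37 = 3.6866 eV

Change in KE:
ΔKE = KE₂ - KE₁ = 3.6866 - 1.2459 = 2.4406 eV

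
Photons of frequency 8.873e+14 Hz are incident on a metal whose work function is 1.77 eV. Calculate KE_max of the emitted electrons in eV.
1.8996 eV

Using Einstein's photoelectric equation: KE_max = hf - φ

First, calculate the photon energy:
E_photon = hf = (6.626×10⁻³⁴ J·s)(8.873e+14 Hz)
E_photon = 3.6696 eV

Then, the maximum kinetic energy:
KE_max = E_photon - φ = 3.6696 eV - 1.77 eV = 1.8996 eV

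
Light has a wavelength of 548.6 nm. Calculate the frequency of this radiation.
5.4647e+14 Hz

Using the wave equation: c = fλ

Solving for frequency:
f = c/λ = (3×10⁸ m/s) / (548.6×10⁻⁹ m)
f = 5.4647e+14 Hz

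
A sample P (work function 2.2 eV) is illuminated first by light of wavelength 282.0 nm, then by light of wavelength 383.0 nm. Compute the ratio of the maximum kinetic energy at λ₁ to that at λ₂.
2.1178

Using Einstein's equation: KE_max = hc/λ - φ

For λ₁ = 282.0 nm:
E₁ = hc/λ₁ = 4.3966 eV
KE₁ = E₁ - φ = 4.3966 - 2.2 = 2.1966 eV

For λ₂ = 383.0 nm:
E₂ = hc/λ₂ = 3.2372 eV
KE₂ = E₂ - φ = 3.2372 - 2.2 = 1.0372 eV

Ratio: KE₁/KE₂ = 2.1966/1.0372 = 2.1178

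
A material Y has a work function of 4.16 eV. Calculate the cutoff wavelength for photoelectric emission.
298.04 nm

The threshold wavelength is when the photon energy equals the work function:
hc/λ₀ = φ

Solving for λ₀:
λ₀ = hc/φ = (6.626×10⁻³⁴ J·s)(3×10⁸ m/s) / (4.16 eV × 1.602×10⁻¹⁹ J/eV)
λ₀ = 298.04 nm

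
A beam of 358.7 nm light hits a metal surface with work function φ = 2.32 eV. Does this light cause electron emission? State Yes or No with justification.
Yes

For photoemission, the photon energy must exceed the work function.

Photon energy: E = hc/λ = 3.4565 eV
Work function: φ = 2.32 eV

Since E_photon (3.4565 eV) > φ (2.32 eV), photoemission WILL occur.
The threshold wavelength is λ₀ = hc/φ = 534.4 nm.
Since 358.7 nm < 534.4 nm, the light has sufficient energy.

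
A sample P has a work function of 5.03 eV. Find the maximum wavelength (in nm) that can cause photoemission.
246.49 nm

The threshold wavelength is when the photon energy equals the work function:
hc/λ₀ = φ

Solving for λ₀:
λ₀ = hc/φ = (6.626×10⁻³⁴ J·s)(3×10⁸ m/s) / (5.03 eV × 1.602×10⁻¹⁹ J/eV)
λ₀ = 246.49 nm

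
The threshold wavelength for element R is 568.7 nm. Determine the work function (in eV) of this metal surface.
2.18 eV

At the threshold wavelength, photon energy equals work function:
φ = hc/λ₀

Calculating:
φ = (6.626×10⁻³⁴ J·s)(3×10⁸ m/s) / (568.7×10⁻⁹ m)
φ = 2.18 eV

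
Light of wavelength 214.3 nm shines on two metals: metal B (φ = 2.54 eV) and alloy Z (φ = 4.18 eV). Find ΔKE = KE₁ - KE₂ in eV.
1.6400 eV

Using KE_max = hc/λ - φ for each metal:

Photon energy: E = hc/λ = 5.7855 eV

For metal B (φ₁ = 2.54 eV):
KE₁ = E - φ₁ = 5.7855 - 2.54 = 3.2455 eV

For alloy Z (φ₂ = 4.18 eV):
KE₂ = E - φ₂ = 5.7855 - 4.18 = 1.6055 eV

Difference:
ΔKE = KE₁ - KE₂ = 3.2455 - 1.6055 = 1.6400 eV

Note: The difference equals the difference in work functions: 4.18 - 2.54 = 1.64 eV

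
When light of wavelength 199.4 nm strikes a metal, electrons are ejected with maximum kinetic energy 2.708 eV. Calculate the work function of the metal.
3.51 eV

From Einstein's photoelectric equation: KE_max = hf - φ = hc/λ - φ

Rearranging for φ:
φ = hc/λ - KE_max

Calculate photon energy:
E_photon = hc/λ = 6.2179 eV

Therefore:
φ = 6.2179 - 2.708 = 3.51 eV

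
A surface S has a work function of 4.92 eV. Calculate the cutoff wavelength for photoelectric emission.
252.00 nm

The threshold wavelength is when the photon energy equals the work function:
hc/λ₀ = φ

Solving for λ₀:
λ₀ = hc/φ = (6.626×10⁻³⁴ J·s)(3×10⁸ m/s) / (4.92 eV × 1.602×10⁻¹⁹ J/eV)
λ₀ = 252.00 nm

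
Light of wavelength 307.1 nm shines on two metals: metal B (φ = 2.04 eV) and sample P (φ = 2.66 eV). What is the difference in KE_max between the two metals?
0.6200 eV

Using KE_max = hc/λ - φ for each metal:

Photon energy: E = hc/λ = 4.0373 eV

For metal B (φ₁ = 2.04 eV):
KE₁ = E - φ₁ = 4.0373 - 2.04 = 1.9973 eV

For sample P (φ₂ = 2.66 eV):
KE₂ = E - φ₂ = 4.0373 - 2.66 = 1.3773 eV

Difference:
ΔKE = KE₁ - KE₂ = 1.9973 - 1.3773 = 0.6200 eV

Note: The difference equals the difference in work functions: 2.66 - 2.04 = 0.62 eV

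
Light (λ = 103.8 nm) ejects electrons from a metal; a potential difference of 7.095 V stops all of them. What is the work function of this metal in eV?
4.85 eV

The stopping potential gives the maximum kinetic energy: KE_max = eV_s = 7.095 eV

From Einstein's photoelectric equation: KE_max = hc/λ - φ
Rearranging: φ = hc/λ - KE_max

Calculate photon energy:
E_photon = hc/λ = (6.626×10⁻³⁴ J·s)(3×10⁸ m/s) / (103.8×10⁻⁹ m) = 11.9445 eV

Therefore:
φ = 11.9445 - 7.095 = 4.85 eV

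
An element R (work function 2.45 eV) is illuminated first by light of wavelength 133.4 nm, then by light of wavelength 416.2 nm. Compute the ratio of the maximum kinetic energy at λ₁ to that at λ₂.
12.9390

Using Einstein's equation: KE_max = hc/λ - φ

For λ₁ = 133.4 nm:
E₁ = hc/λ₁ = 9.2942 eV
KE₁ = E₁ - φ = 9.2942 - 2.45 = 6.8442 eV

For λ₂ = 416.2 nm:
E₂ = hc/λ₂ = 2.9790 eV
KE₂ = E₂ - φ = 2.9790 - 2.45 = 0.5290 eV

Ratio: KE₁/KE₂ = 6.8442/0.5290 = 12.9390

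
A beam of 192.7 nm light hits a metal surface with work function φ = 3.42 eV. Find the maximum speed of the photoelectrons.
1.0297e+06 m/s

First, find the maximum kinetic energy:
E_photon = hc/λ = 6.4341 eV
KE_max = E_photon - φ = 6.4341 - 3.42 = 3.0141 eV

Convert to Joules: KE_max = 3.0141 × 1.602×10⁻¹⁹ J = 4.8290e-19 J

Then use KE = ½mv² to find velocity:
v = √(2·KE/m) = √(2 × 4.8290e-19 J / 9.109e-31 kg)
v = 1.0297e+06 m/s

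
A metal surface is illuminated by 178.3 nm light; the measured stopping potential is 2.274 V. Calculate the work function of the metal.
4.68 eV

The stopping potential gives the maximum kinetic energy: KE_max = eV_s = 2.274 eV

From Einstein's photoelectric equation: KE_max = hc/λ - φ
Rearranging: φ = hc/λ - KE_max

Calculate photon energy:
E_photon = hc/λ = (6.626×10⁻³⁴ J·s)(3×10⁸ m/s) / (178.3×10⁻⁹ m) = 6.9537 eV

Therefore:
φ = 6.9537 - 2.274 = 4.68 eV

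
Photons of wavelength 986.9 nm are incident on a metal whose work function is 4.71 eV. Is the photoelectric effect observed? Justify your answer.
No

For photoemission, the photon energy must exceed the work function.

Photon energy: E = hc/λ = 1.2563 eV
Work function: φ = 4.71 eV

Since E_photon (1.2563 eV) < φ (4.71 eV), photoemission will NOT occur.
The threshold wavelength is λ₀ = hc/φ = 263.2 nm.
Since 986.9 nm > 263.2 nm, the photons lack sufficient energy.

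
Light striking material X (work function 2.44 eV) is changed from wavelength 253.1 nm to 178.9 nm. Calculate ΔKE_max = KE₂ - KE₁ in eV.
2.0317 eV

Using Einstein's equation: KE_max = hc/λ - φ

For λ₁ = 253.1 nm:
KE₁ = hc/λ₁ - φ = 4.8986 - 2.44 = 2.4586 eV

For λ₂ = 178.9 nm:
KE₂ = hc/λ₂ - φ = 6.9304 - 2.44 = 4.4904 eV

Change in KE:
ΔKE = KE₂ - KE₁ = 4.4904 - 2.4586 = 2.0317 eV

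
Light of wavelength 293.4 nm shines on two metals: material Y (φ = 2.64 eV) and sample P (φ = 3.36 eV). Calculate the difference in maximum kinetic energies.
0.7200 eV

Using KE_max = hc/λ - φ for each metal:

Photon energy: E = hc/λ = 4.2258 eV

For material Y (φ₁ = 2.64 eV):
KE₁ = E - φ₁ = 4.2258 - 2.64 = 1.5858 eV

For sample P (φ₂ = 3.36 eV):
KE₂ = E - φ₂ = 4.2258 - 3.36 = 0.8658 eV

Difference:
ΔKE = KE₁ - KE₂ = 1.5858 - 0.8658 = 0.7200 eV

Note: The difference equals the difference in work functions: 3.36 - 2.64 = 0.72 eV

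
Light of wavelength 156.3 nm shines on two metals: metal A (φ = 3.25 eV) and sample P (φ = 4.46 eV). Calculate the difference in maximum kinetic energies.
1.2100 eV

Using KE_max = hc/λ - φ for each metal:

Photon energy: E = hc/λ = 7.9325 eV

For metal A (φ₁ = 3.25 eV):
KE₁ = E - φ₁ = 7.9325 - 3.25 = 4.6825 eV

For sample P (φ₂ = 4.46 eV):
KE₂ = E - φ₂ = 7.9325 - 4.46 = 3.4725 eV

Difference:
ΔKE = KE₁ - KE₂ = 4.6825 - 3.4725 = 1.2100 eV

Note: The difference equals the difference in work functions: 4.46 - 3.25 = 1.21 eV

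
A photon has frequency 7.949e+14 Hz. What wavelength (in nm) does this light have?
377.14 nm

Using the wave equation: c = fλ

Solving for wavelength:
λ = c/f = (3×10⁸ m/s) / (7.949e+14 Hz)
λ = 377.14 nm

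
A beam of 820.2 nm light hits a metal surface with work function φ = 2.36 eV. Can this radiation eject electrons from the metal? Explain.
No

For photoemission, the photon energy must exceed the work function.

Photon energy: E = hc/λ = 1.5116 eV
Work function: φ = 2.36 eV

Since E_photon (1.5116 eV) < φ (2.36 eV), photoemission will NOT occur.
The threshold wavelength is λ₀ = hc/φ = 525.4 nm.
Since 820.2 nm > 525.4 nm, the photons lack sufficient energy.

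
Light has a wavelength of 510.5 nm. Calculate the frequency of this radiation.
5.8725e+14 Hz

Using the wave equation: c = fλ

Solving for frequency:
f = c/λ = (3×10⁸ m/s) / (510.5×10⁻⁹ m)
f = 5.8725e+14 Hz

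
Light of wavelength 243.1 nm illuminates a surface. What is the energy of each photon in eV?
5.1001 eV

Using E = hf = hc/λ:

E = hc/λ = (6.626×10⁻³⁴ J·s)(3×10⁸ m/s) / (243.1×10⁻⁹ m)
E = 5.1001 eV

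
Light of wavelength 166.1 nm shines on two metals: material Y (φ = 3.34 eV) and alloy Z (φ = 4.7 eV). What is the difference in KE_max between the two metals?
1.3600 eV

Using KE_max = hc/λ - φ for each metal:

Photon energy: E = hc/λ = 7.4644 eV

For material Y (φ₁ = 3.34 eV):
KE₁ = E - φ₁ = 7.4644 - 3.34 = 4.1244 eV

For alloy Z (φ₂ = 4.7 eV):
KE₂ = E - φ₂ = 7.4644 - 4.7 = 2.7644 eV

Difference:
ΔKE = KE₁ - KE₂ = 4.1244 - 2.7644 = 1.3600 eV

Note: The difference equals the difference in work functions: 4.7 - 3.34 = 1.36 eV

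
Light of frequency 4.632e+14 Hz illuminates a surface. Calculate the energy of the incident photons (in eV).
1.9156 eV

Using E = hf:

E = hf = (6.626×10⁻³⁴ J·s)(4.632e+14 Hz)
E = 1.9156 eV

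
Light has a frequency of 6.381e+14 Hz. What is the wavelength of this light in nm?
469.82 nm

Using the wave equation: c = fλ

Solving for wavelength:
λ = c/f = (3×10⁸ m/s) / (6.381e+14 Hz)
λ = 469.82 nm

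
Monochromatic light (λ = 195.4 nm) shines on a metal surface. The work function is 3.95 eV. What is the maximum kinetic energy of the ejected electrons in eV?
2.3951 eV

Using Einstein's photoelectric equation: KE_max = hf - φ = hc/λ - φ

First, calculate the photon energy:
E_photon = hc/λ = (6.626×10⁻³⁴ J·s)(3×10⁸ m/s) / (195.4×10⁻⁹ m)
E_photon = 6.3451 eV

Then, the maximum kinetic energy:
KE_max = E_photon - φ = 6.3451 eV - 3.95 eV = 2.3951 eV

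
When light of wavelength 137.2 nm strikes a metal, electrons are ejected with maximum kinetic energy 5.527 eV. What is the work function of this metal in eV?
3.51 eV

From Einstein's photoelectric equation: KE_max = hf - φ = hc/λ - φ

Rearranging for φ:
φ = hc/λ - KE_max

Calculate photon energy:
E_photon = hc/λ = 9.0367 eV

Therefore:
φ = 9.0367 - 5.527 = 3.51 eV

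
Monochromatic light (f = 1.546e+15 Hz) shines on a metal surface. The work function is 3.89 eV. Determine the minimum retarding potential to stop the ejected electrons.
2.5037 V

The stopping potential V_s satisfies: eV_s = KE_max

First, find KE_max using Einstein's equation:
E_photon = hf = (6.626×10⁻³⁴ J·s)(1.546e+15 Hz) = 6.3937 eV
KE_max = E_photon - φ = 6.3937 - 3.89 = 2.5037 eV

Since eV_s = KE_max:
V_s = KE_max/e = 2.5037 V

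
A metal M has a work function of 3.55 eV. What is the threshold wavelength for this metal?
349.25 nm

The threshold wavelength is when the photon energy equals the work function:
hc/λ₀ = φ

Solving for λ₀:
λ₀ = hc/φ = (6.626×10⁻³⁴ J·s)(3×10⁸ m/s) / (3.55 eV × 1.602×10⁻¹⁹ J/eV)
λ₀ = 349.25 nm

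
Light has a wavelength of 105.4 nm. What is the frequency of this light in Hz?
2.8443e+15 Hz

Using the wave equation: c = fλ

Solving for frequency:
f = c/λ = (3×10⁸ m/s) / (105.4×10⁻⁹ m)
f = 2.8443e+15 Hz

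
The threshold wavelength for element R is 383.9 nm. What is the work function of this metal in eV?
3.23 eV

At the threshold wavelength, photon energy equals work function:
φ = hc/λ₀

Calculating:
φ = (6.626×10⁻³⁴ J·s)(3×10⁸ m/s) / (383.9×10⁻⁹ m)
φ = 3.23 eV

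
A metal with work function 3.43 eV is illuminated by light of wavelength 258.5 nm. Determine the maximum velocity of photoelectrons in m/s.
6.9326e+05 m/s

First, find the maximum kinetic energy:
E_photon = hc/λ = 4.7963 eV
KE_max = E_photon - φ = 4.7963 - 3.43 = 1.3663 eV

Convert to Joules: KE_max = 1.3663 × 1.602×10⁻¹⁹ J = 2.1890e-19 J

Then use KE = ½mv² to find velocity:
v = √(2·KE/m) = √(2 × 2.1890e-19 J / 9.109e-31 kg)
v = 6.9326e+05 m/s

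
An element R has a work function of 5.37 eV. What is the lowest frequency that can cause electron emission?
1.2985e+15 Hz

The threshold frequency is when the photon energy equals the work function:
hf₀ = φ

Solving for f₀:
f₀ = φ/h = (5.37 eV × 1.602×10⁻¹⁹ J/eV) / (6.626×10⁻³⁴ J·s)
f₀ = 1.2985e+15 Hz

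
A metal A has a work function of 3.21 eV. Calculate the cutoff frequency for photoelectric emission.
7.7617e+14 Hz

The threshold frequency is when the photon energy equals the work function:
hf₀ = φ

Solving for f₀:
f₀ = φ/h = (3.21 eV × 1.602×10⁻¹⁹ J/eV) / (6.626×10⁻³⁴ J·s)
f₀ = 7.7617e+14 Hz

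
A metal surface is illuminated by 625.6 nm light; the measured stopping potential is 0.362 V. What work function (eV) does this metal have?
1.62 eV

The stopping potential gives the maximum kinetic energy: KE_max = eV_s = 0.362 eV

From Einstein's photoelectric equation: KE_max = hc/λ - φ
Rearranging: φ = hc/λ - KE_max

Calculate photon energy:
E_photon = hc/λ = (6.626×10⁻³⁴ J·s)(3×10⁸ m/s) / (625.6×10⁻⁹ m) = 1.9818 eV

Therefore:
φ = 1.9818 - 0.362 = 1.62 eV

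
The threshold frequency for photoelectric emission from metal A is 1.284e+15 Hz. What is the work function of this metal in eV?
5.31 eV

At the threshold frequency, photon energy equals work function:
φ = hf₀

Calculating:
φ = (6.626×10⁻³⁴ J·s)(1.284e+15 Hz)
φ = 5.31 eV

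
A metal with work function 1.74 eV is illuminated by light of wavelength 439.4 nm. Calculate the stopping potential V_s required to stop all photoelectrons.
1.0817 V

The stopping potential V_s satisfies: eV_s = KE_max

First, find KE_max using Einstein's equation:
E_photon = hc/λ = 2.8217 eV
KE_max = E_photon - φ = 2.8217 - 1.74 = 1.0817 eV

Since eV_s = KE_max:
V_s = KE_max/e = 1.0817 V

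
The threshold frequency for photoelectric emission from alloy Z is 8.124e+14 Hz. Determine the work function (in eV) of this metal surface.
3.36 eV

At the threshold frequency, photon energy equals work function:
φ = hf₀

Calculating:
φ = (6.626×10⁻³⁴ J·s)(8.124e+14 Hz)
φ = 3.36 eV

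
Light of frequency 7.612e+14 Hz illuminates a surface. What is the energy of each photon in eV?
3.1481 eV

Using E = hf:

E = hf = (6.626×10⁻³⁴ J·s)(7.612e+14 Hz)
E = 3.1481 eV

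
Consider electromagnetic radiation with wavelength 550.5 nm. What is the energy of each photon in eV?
2.2522 eV

Using E = hf = hc/λ:

E = hc/λ = (6.626×10⁻³⁴ J·s)(3×10⁸ m/s) / (550.5×10⁻⁹ m)
E = 2.2522 eV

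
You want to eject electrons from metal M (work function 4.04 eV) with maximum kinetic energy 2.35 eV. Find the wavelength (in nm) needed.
194.03 nm

From Einstein's equation: KE_max = hc/λ - φ

Rearranging for λ:
hc/λ = KE_max + φ
λ = hc/(KE_max + φ)

Required photon energy:
E_photon = KE_max + φ = 2.35 + 4.04 = 6.39 eV

Required wavelength:
λ = hc/E_photon = (6.626×10⁻³⁴)(3×10⁸) / (6.39 × 1.602×10⁻¹⁹)
λ = 194.03 nm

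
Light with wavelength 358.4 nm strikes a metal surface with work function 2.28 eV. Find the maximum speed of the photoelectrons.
6.4410e+05 m/s

First, find the maximum kinetic energy:
E_photon = hc/λ = 3.4594 eV
KE_max = E_photon - φ = 3.4594 - 2.28 = 1.1794 eV

Convert to Joules: KE_max = 1.1794 × 1.602×10⁻¹⁹ J = 1.8896e-19 J

Then use KE = ½mv² to find velocity:
v = √(2·KE/m) = √(2 × 1.8896e-19 J / 9.109e-31 kg)
v = 6.4410e+05 m/s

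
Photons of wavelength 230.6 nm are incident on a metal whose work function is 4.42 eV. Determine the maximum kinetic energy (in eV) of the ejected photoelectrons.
0.9566 eV

Using Einstein's photoelectric equation: KE_max = hf - φ = hc/λ - φ

First, calculate the photon energy:
E_photon = hc/λ = (6.626×10⁻³⁴ J·s)(3×10⁸ m/s) / (230.6×10⁻⁹ m)
E_photon = 5.3766 eV

Then, the maximum kinetic energy:
KE_max = E_photon - φ = 5.3766 eV - 4.42 eV = 0.9566 eV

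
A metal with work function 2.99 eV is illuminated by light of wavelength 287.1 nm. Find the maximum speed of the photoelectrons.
6.8361e+05 m/s

First, find the maximum kinetic energy:
E_photon = hc/λ = 4.3185 eV
KE_max = E_photon - φ = 4.3185 - 2.99 = 1.3285 eV

Convert to Joules: KE_max = 1.3285 × 1.602×10⁻¹⁹ J = 2.1285e-19 J

Then use KE = ½mv² to find velocity:
v = √(2·KE/m) = √(2 × 2.1285e-19 J / 9.109e-31 kg)
v = 6.8361e+05 m/s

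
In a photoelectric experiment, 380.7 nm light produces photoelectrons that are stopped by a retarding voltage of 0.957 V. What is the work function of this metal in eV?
2.30 eV

The stopping potential gives the maximum kinetic energy: KE_max = eV_s = 0.957 eV

From Einstein's photoelectric equation: KE_max = hc/λ - φ
Rearranging: φ = hc/λ - KE_max

Calculate photon energy:
E_photon = hc/λ = (6.626×10⁻³⁴ J·s)(3×10⁸ m/s) / (380.7×10⁻⁹ m) = 3.2567 eV

Therefore:
φ = 3.2567 - 0.957 = 2.30 eV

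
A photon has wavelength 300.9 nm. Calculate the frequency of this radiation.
9.9632e+14 Hz

Using the wave equation: c = fλ

Solving for frequency:
f = c/λ = (3×10⁸ m/s) / (300.9×10⁻⁹ m)
f = 9.9632e+14 Hz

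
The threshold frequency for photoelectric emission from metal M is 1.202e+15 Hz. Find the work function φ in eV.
4.97 eV

At the threshold frequency, photon energy equals work function:
φ = hf₀

Calculating:
φ = (6.626×10⁻³⁴ J·s)(1.202e+15 Hz)
φ = 4.97 eV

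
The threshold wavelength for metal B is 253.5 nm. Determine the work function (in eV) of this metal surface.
4.89 eV

At the threshold wavelength, photon energy equals work function:
φ = hc/λ₀

Calculating:
φ = (6.626×10⁻³⁴ J·s)(3×10⁸ m/s) / (253.5×10⁻⁹ m)
φ = 4.89 eV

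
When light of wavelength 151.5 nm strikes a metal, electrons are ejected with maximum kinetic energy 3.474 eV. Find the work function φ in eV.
4.71 eV

From Einstein's photoelectric equation: KE_max = hf - φ = hc/λ - φ

Rearranging for φ:
φ = hc/λ - KE_max

Calculate photon energy:
E_photon = hc/λ = 8.1838 eV

Therefore:
φ = 8.1838 - 3.474 = 4.71 eV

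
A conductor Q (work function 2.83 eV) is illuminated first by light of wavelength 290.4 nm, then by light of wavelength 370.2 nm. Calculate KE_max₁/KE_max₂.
2.7729

Using Einstein's equation: KE_max = hc/λ - φ

For λ₁ = 290.4 nm:
E₁ = hc/λ₁ = 4.2694 eV
KE₁ = E₁ - φ = 4.2694 - 2.83 = 1.4394 eV

For λ₂ = 370.2 nm:
E₂ = hc/λ₂ = 3.3491 eV
KE₂ = E₂ - φ = 3.3491 - 2.83 = 0.5191 eV

Ratio: KE₁/KE₂ = 1.4394/0.5191 = 2.7729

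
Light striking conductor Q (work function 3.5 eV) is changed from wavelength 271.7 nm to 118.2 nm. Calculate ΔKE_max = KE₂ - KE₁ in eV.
5.9261 eV

Using Einstein's equation: KE_max = hc/λ - φ

For λ₁ = 271.7 nm:
KE₁ = hc/λ₁ - φ = 4.5633 - 3.5 = 1.0633 eV

For λ₂ = 118.2 nm:
KE₂ = hc/λ₂ - φ = 10.4894 - 3.5 = 6.9894 eV

Change in KE:
ΔKE = KE₂ - KE₁ = 6.9894 - 1.0633 = 5.9261 eV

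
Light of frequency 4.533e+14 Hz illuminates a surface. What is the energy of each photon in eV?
1.8747 eV

Using E = hf:

E = hf = (6.626×10⁻³⁴ J·s)(4.533e+14 Hz)
E = 1.8747 eV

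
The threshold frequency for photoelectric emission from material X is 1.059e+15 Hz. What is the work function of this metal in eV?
4.38 eV

At the threshold frequency, photon energy equals work function:
φ = hf₀

Calculating:
φ = (6.626×10⁻³⁴ J·s)(1.059e+15 Hz)
φ = 4.38 eV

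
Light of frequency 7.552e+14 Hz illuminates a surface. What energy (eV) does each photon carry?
3.1233 eV

Using E = hf:

E = hf = (6.626×10⁻³⁴ J·s)(7.552e+14 Hz)
E = 3.1233 eV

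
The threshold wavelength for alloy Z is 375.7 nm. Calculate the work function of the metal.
3.30 eV

At the threshold wavelength, photon energy equals work function:
φ = hc/λ₀

Calculating:
φ = (6.626×10⁻³⁴ J·s)(3×10⁸ m/s) / (375.7×10⁻⁹ m)
φ = 3.30 eV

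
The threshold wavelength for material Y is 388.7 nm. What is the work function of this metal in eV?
3.19 eV

At the threshold wavelength, photon energy equals work function:
φ = hc/λ₀

Calculating:
φ = (6.626×10⁻³⁴ J·s)(3×10⁸ m/s) / (388.7×10⁻⁹ m)
φ = 3.19 eV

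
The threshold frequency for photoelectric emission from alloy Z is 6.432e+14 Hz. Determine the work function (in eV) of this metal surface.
2.66 eV

At the threshold frequency, photon energy equals work function:
φ = hf₀

Calculating:
φ = (6.626×10⁻³⁴ J·s)(6.432e+14 Hz)
φ = 2.66 eV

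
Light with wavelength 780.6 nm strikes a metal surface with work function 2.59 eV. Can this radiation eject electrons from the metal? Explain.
No

For photoemission, the photon energy must exceed the work function.

Photon energy: E = hc/λ = 1.5883 eV
Work function: φ = 2.59 eV

Since E_photon (1.5883 eV) < φ (2.59 eV), photoemission will NOT occur.
The threshold wavelength is λ₀ = hc/φ = 478.7 nm.
Since 780.6 nm > 478.7 nm, the photons lack sufficient energy.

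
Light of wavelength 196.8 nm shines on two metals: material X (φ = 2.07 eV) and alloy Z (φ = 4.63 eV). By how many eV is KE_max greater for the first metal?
2.5600 eV

Using KE_max = hc/λ - φ for each metal:

Photon energy: E = hc/λ = 6.3000 eV

For material X (φ₁ = 2.07 eV):
KE₁ = E - φ₁ = 6.3000 - 2.07 = 4.2300 eV

For alloy Z (φ₂ = 4.63 eV):
KE₂ = E - φ₂ = 6.3000 - 4.63 = 1.6700 eV

Difference:
ΔKE = KE₁ - KE₂ = 4.2300 - 1.6700 = 2.5600 eV

Note: The difference equals the difference in work functions: 4.63 - 2.07 = 2.56 eV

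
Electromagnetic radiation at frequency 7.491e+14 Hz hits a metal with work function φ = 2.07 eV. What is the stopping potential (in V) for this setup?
1.0280 V

The stopping potential V_s satisfies: eV_s = KE_max

First, find KE_max using Einstein's equation:
E_photon = hf = (6.626×10⁻³⁴ J·s)(7.491e+14 Hz) = 3.0980 eV
KE_max = E_photon - φ = 3.0980 - 2.07 = 1.0280 eV

Since eV_s = KE_max:
V_s = KE_max/e = 1.0280 V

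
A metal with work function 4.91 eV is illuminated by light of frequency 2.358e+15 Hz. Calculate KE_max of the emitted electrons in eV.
4.8419 eV

Using Einstein's photoelectric equation: KE_max = hf - φ

First, calculate the photon energy:
E_photon = hf = (6.626×10⁻³⁴ J·s)(2.358e+15 Hz)
E_photon = 9.7519 eV

Then, the maximum kinetic energy:
KE_max = E_photon - φ = 9.7519 eV - 4.91 eV = 4.8419 eV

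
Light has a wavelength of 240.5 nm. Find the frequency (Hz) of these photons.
1.2465e+15 Hz

Using the wave equation: c = fλ

Solving for frequency:
f = c/λ = (3×10⁸ m/s) / (240.5×10⁻⁹ m)
f = 1.2465e+15 Hz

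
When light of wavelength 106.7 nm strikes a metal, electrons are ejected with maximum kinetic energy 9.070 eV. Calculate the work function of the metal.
2.55 eV

From Einstein's photoelectric equation: KE_max = hf - φ = hc/λ - φ

Rearranging for φ:
φ = hc/λ - KE_max

Calculate photon energy:
E_photon = hc/λ = 11.6199 eV

Therefore:
φ = 11.6199 - 9.070 = 2.55 eV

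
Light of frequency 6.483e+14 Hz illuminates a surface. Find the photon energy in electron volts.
2.6812 eV

Using E = hf:

E = hf = (6.626×10⁻³⁴ J·s)(6.483e+14 Hz)
E = 2.6812 eV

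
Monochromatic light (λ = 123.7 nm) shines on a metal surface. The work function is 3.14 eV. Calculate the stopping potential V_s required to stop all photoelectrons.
6.8830 V

The stopping potential V_s satisfies: eV_s = KE_max

First, find KE_max using Einstein's equation:
E_photon = hc/λ = 10.0230 eV
KE_max = E_photon - φ = 10.0230 - 3.14 = 6.8830 eV

Since eV_s = KE_max:
V_s = KE_max/e = 6.8830 V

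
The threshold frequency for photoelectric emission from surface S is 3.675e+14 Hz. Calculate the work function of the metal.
1.52 eV

At the threshold frequency, photon energy equals work function:
φ = hf₀

Calculating:
φ = (6.626×10⁻³⁴ J·s)(3.675e+14 Hz)
φ = 1.52 eV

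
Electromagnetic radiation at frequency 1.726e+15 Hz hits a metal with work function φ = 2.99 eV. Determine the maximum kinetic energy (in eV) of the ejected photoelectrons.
4.1482 eV

Using Einstein's photoelectric equation: KE_max = hf - φ

First, calculate the photon energy:
E_photon = hf = (6.626×10⁻³⁴ J·s)(1.726e+15 Hz)
E_photon = 7.1382 eV

Then, the maximum kinetic energy:
KE_max = E_photon - φ = 7.1382 eV - 2.99 eV = 4.1482 eV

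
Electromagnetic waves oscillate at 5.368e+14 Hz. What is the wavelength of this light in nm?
558.48 nm

Using the wave equation: c = fλ

Solving for wavelength:
λ = c/f = (3×10⁸ m/s) / (5.368e+14 Hz)
λ = 558.48 nm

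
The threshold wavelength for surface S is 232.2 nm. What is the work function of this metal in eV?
5.34 eV

At the threshold wavelength, photon energy equals work function:
φ = hc/λ₀

Calculating:
φ = (6.626×10⁻³⁴ J·s)(3×10⁸ m/s) / (232.2×10⁻⁹ m)
φ = 5.34 eV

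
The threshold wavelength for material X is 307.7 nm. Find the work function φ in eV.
4.03 eV

At the threshold wavelength, photon energy equals work function:
φ = hc/λ₀

Calculating:
φ = (6.626×10⁻³⁴ J·s)(3×10⁸ m/s) / (307.7×10⁻⁹ m)
φ = 4.03 eV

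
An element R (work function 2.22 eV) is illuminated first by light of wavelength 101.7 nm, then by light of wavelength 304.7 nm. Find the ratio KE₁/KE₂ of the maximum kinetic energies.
5.3926

Using Einstein's equation: KE_max = hc/λ - φ

For λ₁ = 101.7 nm:
E₁ = hc/λ₁ = 12.1912 eV
KE₁ = E₁ - φ = 12.1912 - 2.22 = 9.9712 eV

For λ₂ = 304.7 nm:
E₂ = hc/λ₂ = 4.0691 eV
KE₂ = E₂ - φ = 4.0691 - 2.22 = 1.8491 eV

Ratio: KE₁/KE₂ = 9.9712/1.8491 = 5.3926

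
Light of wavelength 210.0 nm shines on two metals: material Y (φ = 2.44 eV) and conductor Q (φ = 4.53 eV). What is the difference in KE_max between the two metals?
2.0900 eV

Using KE_max = hc/λ - φ for each metal:

Photon energy: E = hc/λ = 5.9040 eV

For material Y (φ₁ = 2.44 eV):
KE₁ = E - φ₁ = 5.9040 - 2.44 = 3.4640 eV

For conductor Q (φ₂ = 4.53 eV):
KE₂ = E - φ₂ = 5.9040 - 4.53 = 1.3740 eV

Difference:
ΔKE = KE₁ - KE₂ = 3.4640 - 1.3740 = 2.0900 eV

Note: The difference equals the difference in work functions: 4.53 - 2.44 = 2.09 eV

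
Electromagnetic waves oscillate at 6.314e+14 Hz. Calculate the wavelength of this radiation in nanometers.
474.81 nm

Using the wave equation: c = fλ

Solving for wavelength:
λ = c/f = (3×10⁸ m/s) / (6.314e+14 Hz)
λ = 474.81 nm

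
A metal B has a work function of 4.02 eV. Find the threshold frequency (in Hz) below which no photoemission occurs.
9.7203e+14 Hz

The threshold frequency is when the photon energy equals the work function:
hf₀ = φ

Solving for f₀:
f₀ = φ/h = (4.02 eV × 1.602×10⁻¹⁹ J/eV) / (6.626×10⁻³⁴ J·s)
f₀ = 9.7203e+14 Hz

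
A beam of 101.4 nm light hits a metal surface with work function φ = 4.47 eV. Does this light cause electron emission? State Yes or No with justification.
Yes

For photoemission, the photon energy must exceed the work function.

Photon energy: E = hc/λ = 12.2272 eV
Work function: φ = 4.47 eV

Since E_photon (12.2272 eV) > φ (4.47 eV), photoemission WILL occur.
The threshold wavelength is λ₀ = hc/φ = 277.4 nm.
Since 101.4 nm < 277.4 nm, the light has sufficient energy.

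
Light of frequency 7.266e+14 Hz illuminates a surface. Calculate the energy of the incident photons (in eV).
3.0050 eV

Using E = hf:

E = hf = (6.626×10⁻³⁴ J·s)(7.266e+14 Hz)
E = 3.0050 eV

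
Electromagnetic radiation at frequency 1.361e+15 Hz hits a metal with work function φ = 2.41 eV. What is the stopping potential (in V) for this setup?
3.2186 V

The stopping potential V_s satisfies: eV_s = KE_max

First, find KE_max using Einstein's equation:
E_photon = hf = (6.626×10⁻³⁴ J·s)(1.361e+15 Hz) = 5.6286 eV
KE_max = E_photon - φ = 5.6286 - 2.41 = 3.2186 eV

Since eV_s = KE_max:
V_s = KE_max/e = 3.2186 V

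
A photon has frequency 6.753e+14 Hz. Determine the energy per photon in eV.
2.7928 eV

Using E = hf:

E = hf = (6.626×10⁻³⁴ J·s)(6.753e+14 Hz)
E = 2.7928 eV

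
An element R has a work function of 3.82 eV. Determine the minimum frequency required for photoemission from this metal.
9.2367e+14 Hz

The threshold frequency is when the photon energy equals the work function:
hf₀ = φ

Solving for f₀:
f₀ = φ/h = (3.82 eV × 1.602×10⁻¹⁹ J/eV) / (6.626×10⁻³⁴ J·s)
f₀ = 9.2367e+14 Hz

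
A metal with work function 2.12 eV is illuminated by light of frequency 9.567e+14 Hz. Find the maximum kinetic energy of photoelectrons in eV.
1.8366 eV

Using Einstein's photoelectric equation: KE_max = hf - φ

First, calculate the photon energy:
E_photon = hf = (6.626×10⁻³⁴ J·s)(9.567e+14 Hz)
E_photon = 3.9566 eV

Then, the maximum kinetic energy:
KE_max = E_photon - φ = 3.9566 eV - 2.12 eV = 1.8366 eV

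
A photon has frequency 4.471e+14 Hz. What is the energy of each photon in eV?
1.8491 eV

Using E = hf:

E = hf = (6.626×10⁻³⁴ J·s)(4.471e+14 Hz)
E = 1.8491 eV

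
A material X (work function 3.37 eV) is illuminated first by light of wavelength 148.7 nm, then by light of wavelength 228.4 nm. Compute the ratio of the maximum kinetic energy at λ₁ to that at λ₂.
2.4135

Using Einstein's equation: KE_max = hc/λ - φ

For λ₁ = 148.7 nm:
E₁ = hc/λ₁ = 8.3379 eV
KE₁ = E₁ - φ = 8.3379 - 3.37 = 4.9679 eV

For λ₂ = 228.4 nm:
E₂ = hc/λ₂ = 5.4284 eV
KE₂ = E₂ - φ = 5.4284 - 3.37 = 2.0584 eV

Ratio: KE₁/KE₂ = 4.9679/2.0584 = 2.4135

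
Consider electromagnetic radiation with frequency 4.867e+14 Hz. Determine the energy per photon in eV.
2.0128 eV

Using E = hf:

E = hf = (6.626×10⁻³⁴ J·s)(4.867e+14 Hz)
E = 2.0128 eV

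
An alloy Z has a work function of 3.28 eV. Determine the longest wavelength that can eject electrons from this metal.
378.00 nm

The threshold wavelength is when the photon energy equals the work function:
hc/λ₀ = φ

Solving for λ₀:
λ₀ = hc/φ = (6.626×10⁻³⁴ J·s)(3×10⁸ m/s) / (3.28 eV × 1.602×10⁻¹⁹ J/eV)
λ₀ = 378.00 nm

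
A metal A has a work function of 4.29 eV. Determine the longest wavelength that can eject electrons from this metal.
289.01 nm

The threshold wavelength is when the photon energy equals the work function:
hc/λ₀ = φ

Solving for λ₀:
λ₀ = hc/φ = (6.626×10⁻³⁴ J·s)(3×10⁸ m/s) / (4.29 eV × 1.602×10⁻¹⁹ J/eV)
λ₀ = 289.01 nm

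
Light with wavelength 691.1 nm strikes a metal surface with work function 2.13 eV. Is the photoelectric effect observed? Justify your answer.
No

For photoemission, the photon energy must exceed the work function.

Photon energy: E = hc/λ = 1.7940 eV
Work function: φ = 2.13 eV

Since E_photon (1.7940 eV) < φ (2.13 eV), photoemission will NOT occur.
The threshold wavelength is λ₀ = hc/φ = 582.1 nm.
Since 691.1 nm > 582.1 nm, the photons lack sufficient energy.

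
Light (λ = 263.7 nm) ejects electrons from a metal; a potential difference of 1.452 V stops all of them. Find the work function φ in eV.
3.25 eV

The stopping potential gives the maximum kinetic energy: KE_max = eV_s = 1.452 eV

From Einstein's photoelectric equation: KE_max = hc/λ - φ
Rearranging: φ = hc/λ - KE_max

Calculate photon energy:
E_photon = hc/λ = (6.626×10⁻³⁴ J·s)(3×10⁸ m/s) / (263.7×10⁻⁹ m) = 4.7017 eV

Therefore:
φ = 4.7017 - 1.452 = 3.25 eV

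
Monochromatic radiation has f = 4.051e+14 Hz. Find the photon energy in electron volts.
1.6754 eV

Using E = hf:

E = hf = (6.626×10⁻³⁴ J·s)(4.051e+14 Hz)
E = 1.6754 eV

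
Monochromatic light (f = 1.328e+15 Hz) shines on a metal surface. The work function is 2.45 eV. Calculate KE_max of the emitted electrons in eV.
3.0422 eV

Using Einstein's photoelectric equation: KE_max = hf - φ

First, calculate the photon energy:
E_photon = hf = (6.626×10⁻³⁴ J·s)(1.328e+15 Hz)
E_photon = 5.4922 eV

Then, the maximum kinetic energy:
KE_max = E_photon - φ = 5.4922 eV - 2.45 eV = 3.0422 eV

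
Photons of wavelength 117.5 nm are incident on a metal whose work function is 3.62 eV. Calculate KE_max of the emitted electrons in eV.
6.9318 eV

Using Einstein's photoelectric equation: KE_max = hf - φ = hc/λ - φ

First, calculate the photon energy:
E_photon = hc/λ = (6.626×10⁻³⁴ J·s)(3×10⁸ m/s) / (117.5×10⁻⁹ m)
E_photon = 10.5518 eV

Then, the maximum kinetic energy:
KE_max = E_photon - φ = 10.5518 eV - 3.62 eV = 6.9318 eV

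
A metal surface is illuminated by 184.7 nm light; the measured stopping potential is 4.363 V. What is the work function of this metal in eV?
2.35 eV

The stopping potential gives the maximum kinetic energy: KE_max = eV_s = 4.363 eV

From Einstein's photoelectric equation: KE_max = hc/λ - φ
Rearranging: φ = hc/λ - KE_max

Calculate photon energy:
E_photon = hc/λ = (6.626×10⁻³⁴ J·s)(3×10⁸ m/s) / (184.7×10⁻⁹ m) = 6.7127 eV

Therefore:
φ = 6.7127 - 4.363 = 2.35 eV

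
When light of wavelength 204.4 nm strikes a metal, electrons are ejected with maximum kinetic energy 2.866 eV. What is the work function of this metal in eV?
3.20 eV

From Einstein's photoelectric equation: KE_max = hf - φ = hc/λ - φ

Rearranging for φ:
φ = hc/λ - KE_max

Calculate photon energy:
E_photon = hc/λ = 6.0658 eV

Therefore:
φ = 6.0658 - 2.866 = 3.20 eV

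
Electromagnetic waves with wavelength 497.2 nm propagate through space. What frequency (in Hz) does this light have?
6.0296e+14 Hz

Using the wave equation: c = fλ

Solving for frequency:
f = c/λ = (3×10⁸ m/s) / (497.2×10⁻⁹ m)
f = 6.0296e+14 Hz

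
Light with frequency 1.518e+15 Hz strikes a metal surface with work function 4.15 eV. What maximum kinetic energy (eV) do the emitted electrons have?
2.1279 eV

Using Einstein's photoelectric equation: KE_max = hf - φ

First, calculate the photon energy:
E_photon = hf = (6.626×10⁻³⁴ J·s)(1.518e+15 Hz)
E_photon = 6.2779 eV

Then, the maximum kinetic energy:
KE_max = E_photon - φ = 6.2779 eV - 4.15 eV = 2.1279 eV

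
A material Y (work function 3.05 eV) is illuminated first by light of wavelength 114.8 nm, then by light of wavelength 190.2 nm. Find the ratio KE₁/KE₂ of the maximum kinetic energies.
2.2343

Using Einstein's equation: KE_max = hc/λ - φ

For λ₁ = 114.8 nm:
E₁ = hc/λ₁ = 10.8000 eV
KE₁ = E₁ - φ = 10.8000 - 3.05 = 7.7500 eV

For λ₂ = 190.2 nm:
E₂ = hc/λ₂ = 6.5186 eV
KE₂ = E₂ - φ = 6.5186 - 3.05 = 3.4686 eV

Ratio: KE₁/KE₂ = 7.7500/3.4686 = 2.2343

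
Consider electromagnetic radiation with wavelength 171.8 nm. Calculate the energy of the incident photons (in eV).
7.2168 eV

Using E = hf = hc/λ:

E = hc/λ = (6.626×10⁻³⁴ J·s)(3×10⁸ m/s) / (171.8×10⁻⁹ m)
E = 7.2168 eV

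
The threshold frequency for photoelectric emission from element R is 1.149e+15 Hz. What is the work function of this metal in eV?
4.75 eV

At the threshold frequency, photon energy equals work function:
φ = hf₀

Calculating:
φ = (6.626×10⁻³⁴ J·s)(1.149e+15 Hz)
φ = 4.75 eV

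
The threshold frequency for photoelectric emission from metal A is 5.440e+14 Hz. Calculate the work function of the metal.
2.25 eV

At the threshold frequency, photon energy equals work function:
φ = hf₀

Calculating:
φ = (6.626×10⁻³⁴ J·s)(5.440e+14 Hz)
φ = 2.25 eV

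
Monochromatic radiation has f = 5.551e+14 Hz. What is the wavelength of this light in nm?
540.07 nm

Using the wave equation: c = fλ

Solving for wavelength:
λ = c/f = (3×10⁸ m/s) / (5.551e+14 Hz)
λ = 540.07 nm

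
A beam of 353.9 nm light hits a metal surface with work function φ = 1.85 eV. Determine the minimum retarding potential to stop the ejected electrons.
1.6534 V

The stopping potential V_s satisfies: eV_s = KE_max

First, find KE_max using Einstein's equation:
E_photon = hc/λ = 3.5034 eV
KE_max = E_photon - φ = 3.5034 - 1.85 = 1.6534 eV

Since eV_s = KE_max:
V_s = KE_max/e = 1.6534 V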